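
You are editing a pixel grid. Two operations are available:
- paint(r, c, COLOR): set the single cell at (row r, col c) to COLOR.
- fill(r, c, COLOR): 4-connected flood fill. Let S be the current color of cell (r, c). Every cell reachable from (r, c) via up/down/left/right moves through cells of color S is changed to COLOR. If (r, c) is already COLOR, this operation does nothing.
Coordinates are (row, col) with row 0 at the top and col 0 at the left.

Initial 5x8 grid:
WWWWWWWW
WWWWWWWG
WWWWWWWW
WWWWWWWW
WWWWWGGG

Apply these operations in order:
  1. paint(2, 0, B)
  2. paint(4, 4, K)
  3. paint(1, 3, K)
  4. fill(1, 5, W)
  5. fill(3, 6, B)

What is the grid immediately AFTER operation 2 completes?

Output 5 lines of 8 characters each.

After op 1 paint(2,0,B):
WWWWWWWW
WWWWWWWG
BWWWWWWW
WWWWWWWW
WWWWWGGG
After op 2 paint(4,4,K):
WWWWWWWW
WWWWWWWG
BWWWWWWW
WWWWWWWW
WWWWKGGG

Answer: WWWWWWWW
WWWWWWWG
BWWWWWWW
WWWWWWWW
WWWWKGGG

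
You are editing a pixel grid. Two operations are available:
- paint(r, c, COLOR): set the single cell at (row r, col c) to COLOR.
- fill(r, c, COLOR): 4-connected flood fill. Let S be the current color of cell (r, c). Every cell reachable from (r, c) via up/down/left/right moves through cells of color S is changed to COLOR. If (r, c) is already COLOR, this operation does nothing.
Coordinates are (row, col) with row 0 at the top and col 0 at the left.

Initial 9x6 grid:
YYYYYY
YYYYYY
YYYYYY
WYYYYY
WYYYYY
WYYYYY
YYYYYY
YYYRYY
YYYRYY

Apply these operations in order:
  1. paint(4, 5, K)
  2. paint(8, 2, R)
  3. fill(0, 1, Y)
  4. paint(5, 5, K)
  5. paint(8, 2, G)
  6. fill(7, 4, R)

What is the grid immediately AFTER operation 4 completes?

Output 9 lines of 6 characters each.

After op 1 paint(4,5,K):
YYYYYY
YYYYYY
YYYYYY
WYYYYY
WYYYYK
WYYYYY
YYYYYY
YYYRYY
YYYRYY
After op 2 paint(8,2,R):
YYYYYY
YYYYYY
YYYYYY
WYYYYY
WYYYYK
WYYYYY
YYYYYY
YYYRYY
YYRRYY
After op 3 fill(0,1,Y) [0 cells changed]:
YYYYYY
YYYYYY
YYYYYY
WYYYYY
WYYYYK
WYYYYY
YYYYYY
YYYRYY
YYRRYY
After op 4 paint(5,5,K):
YYYYYY
YYYYYY
YYYYYY
WYYYYY
WYYYYK
WYYYYK
YYYYYY
YYYRYY
YYRRYY

Answer: YYYYYY
YYYYYY
YYYYYY
WYYYYY
WYYYYK
WYYYYK
YYYYYY
YYYRYY
YYRRYY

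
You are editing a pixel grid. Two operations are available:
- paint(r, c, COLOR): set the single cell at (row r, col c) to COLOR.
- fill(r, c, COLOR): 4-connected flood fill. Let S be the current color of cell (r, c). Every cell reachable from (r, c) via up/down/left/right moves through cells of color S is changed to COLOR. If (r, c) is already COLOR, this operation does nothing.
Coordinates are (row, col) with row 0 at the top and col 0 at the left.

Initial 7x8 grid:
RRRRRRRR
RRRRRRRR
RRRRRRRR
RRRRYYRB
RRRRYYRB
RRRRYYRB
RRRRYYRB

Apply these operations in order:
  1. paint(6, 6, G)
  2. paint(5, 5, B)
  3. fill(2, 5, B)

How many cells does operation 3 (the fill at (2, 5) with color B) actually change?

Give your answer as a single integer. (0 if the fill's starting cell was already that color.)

Answer: 43

Derivation:
After op 1 paint(6,6,G):
RRRRRRRR
RRRRRRRR
RRRRRRRR
RRRRYYRB
RRRRYYRB
RRRRYYRB
RRRRYYGB
After op 2 paint(5,5,B):
RRRRRRRR
RRRRRRRR
RRRRRRRR
RRRRYYRB
RRRRYYRB
RRRRYBRB
RRRRYYGB
After op 3 fill(2,5,B) [43 cells changed]:
BBBBBBBB
BBBBBBBB
BBBBBBBB
BBBBYYBB
BBBBYYBB
BBBBYBBB
BBBBYYGB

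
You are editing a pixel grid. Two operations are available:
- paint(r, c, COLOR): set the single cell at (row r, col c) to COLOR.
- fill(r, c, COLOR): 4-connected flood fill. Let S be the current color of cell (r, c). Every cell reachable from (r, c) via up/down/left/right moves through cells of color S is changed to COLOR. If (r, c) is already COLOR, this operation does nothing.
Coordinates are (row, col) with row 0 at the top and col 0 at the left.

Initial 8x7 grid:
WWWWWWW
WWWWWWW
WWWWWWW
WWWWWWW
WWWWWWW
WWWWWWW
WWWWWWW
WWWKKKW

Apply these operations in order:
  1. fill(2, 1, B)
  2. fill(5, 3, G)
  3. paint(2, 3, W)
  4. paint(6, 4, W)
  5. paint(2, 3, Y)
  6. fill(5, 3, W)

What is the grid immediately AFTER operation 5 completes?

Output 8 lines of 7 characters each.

Answer: GGGGGGG
GGGGGGG
GGGYGGG
GGGGGGG
GGGGGGG
GGGGGGG
GGGGWGG
GGGKKKG

Derivation:
After op 1 fill(2,1,B) [53 cells changed]:
BBBBBBB
BBBBBBB
BBBBBBB
BBBBBBB
BBBBBBB
BBBBBBB
BBBBBBB
BBBKKKB
After op 2 fill(5,3,G) [53 cells changed]:
GGGGGGG
GGGGGGG
GGGGGGG
GGGGGGG
GGGGGGG
GGGGGGG
GGGGGGG
GGGKKKG
After op 3 paint(2,3,W):
GGGGGGG
GGGGGGG
GGGWGGG
GGGGGGG
GGGGGGG
GGGGGGG
GGGGGGG
GGGKKKG
After op 4 paint(6,4,W):
GGGGGGG
GGGGGGG
GGGWGGG
GGGGGGG
GGGGGGG
GGGGGGG
GGGGWGG
GGGKKKG
After op 5 paint(2,3,Y):
GGGGGGG
GGGGGGG
GGGYGGG
GGGGGGG
GGGGGGG
GGGGGGG
GGGGWGG
GGGKKKG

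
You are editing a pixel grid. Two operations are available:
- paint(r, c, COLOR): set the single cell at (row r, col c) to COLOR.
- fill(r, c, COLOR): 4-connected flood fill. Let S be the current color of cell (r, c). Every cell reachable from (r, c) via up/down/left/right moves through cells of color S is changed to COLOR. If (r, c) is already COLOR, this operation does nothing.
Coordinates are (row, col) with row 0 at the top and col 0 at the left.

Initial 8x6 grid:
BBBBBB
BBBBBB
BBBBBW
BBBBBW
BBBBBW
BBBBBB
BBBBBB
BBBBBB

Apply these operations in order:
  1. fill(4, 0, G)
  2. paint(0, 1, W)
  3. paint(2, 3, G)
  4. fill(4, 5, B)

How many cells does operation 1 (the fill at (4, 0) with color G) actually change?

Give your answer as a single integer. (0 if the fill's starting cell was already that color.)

After op 1 fill(4,0,G) [45 cells changed]:
GGGGGG
GGGGGG
GGGGGW
GGGGGW
GGGGGW
GGGGGG
GGGGGG
GGGGGG

Answer: 45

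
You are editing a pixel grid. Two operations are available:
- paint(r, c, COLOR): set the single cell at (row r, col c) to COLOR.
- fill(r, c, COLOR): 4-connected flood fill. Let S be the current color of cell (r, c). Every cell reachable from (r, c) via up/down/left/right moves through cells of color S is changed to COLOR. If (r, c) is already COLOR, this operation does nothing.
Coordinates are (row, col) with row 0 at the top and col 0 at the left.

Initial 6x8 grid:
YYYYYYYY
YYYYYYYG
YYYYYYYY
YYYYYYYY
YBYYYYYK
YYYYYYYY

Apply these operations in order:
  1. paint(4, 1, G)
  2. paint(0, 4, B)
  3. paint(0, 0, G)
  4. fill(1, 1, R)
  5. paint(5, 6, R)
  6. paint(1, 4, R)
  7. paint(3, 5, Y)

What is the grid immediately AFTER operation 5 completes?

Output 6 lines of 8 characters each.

After op 1 paint(4,1,G):
YYYYYYYY
YYYYYYYG
YYYYYYYY
YYYYYYYY
YGYYYYYK
YYYYYYYY
After op 2 paint(0,4,B):
YYYYBYYY
YYYYYYYG
YYYYYYYY
YYYYYYYY
YGYYYYYK
YYYYYYYY
After op 3 paint(0,0,G):
GYYYBYYY
YYYYYYYG
YYYYYYYY
YYYYYYYY
YGYYYYYK
YYYYYYYY
After op 4 fill(1,1,R) [43 cells changed]:
GRRRBRRR
RRRRRRRG
RRRRRRRR
RRRRRRRR
RGRRRRRK
RRRRRRRR
After op 5 paint(5,6,R):
GRRRBRRR
RRRRRRRG
RRRRRRRR
RRRRRRRR
RGRRRRRK
RRRRRRRR

Answer: GRRRBRRR
RRRRRRRG
RRRRRRRR
RRRRRRRR
RGRRRRRK
RRRRRRRR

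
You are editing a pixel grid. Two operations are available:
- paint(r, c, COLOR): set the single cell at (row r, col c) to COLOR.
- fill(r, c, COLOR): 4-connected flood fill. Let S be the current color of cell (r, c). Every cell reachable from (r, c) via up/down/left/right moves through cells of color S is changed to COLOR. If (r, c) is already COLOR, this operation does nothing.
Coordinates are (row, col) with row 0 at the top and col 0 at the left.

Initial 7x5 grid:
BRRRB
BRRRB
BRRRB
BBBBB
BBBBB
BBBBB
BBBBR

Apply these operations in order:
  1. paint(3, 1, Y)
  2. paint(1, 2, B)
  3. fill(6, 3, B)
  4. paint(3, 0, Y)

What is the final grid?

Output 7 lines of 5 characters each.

After op 1 paint(3,1,Y):
BRRRB
BRRRB
BRRRB
BYBBB
BBBBB
BBBBB
BBBBR
After op 2 paint(1,2,B):
BRRRB
BRBRB
BRRRB
BYBBB
BBBBB
BBBBB
BBBBR
After op 3 fill(6,3,B) [0 cells changed]:
BRRRB
BRBRB
BRRRB
BYBBB
BBBBB
BBBBB
BBBBR
After op 4 paint(3,0,Y):
BRRRB
BRBRB
BRRRB
YYBBB
BBBBB
BBBBB
BBBBR

Answer: BRRRB
BRBRB
BRRRB
YYBBB
BBBBB
BBBBB
BBBBR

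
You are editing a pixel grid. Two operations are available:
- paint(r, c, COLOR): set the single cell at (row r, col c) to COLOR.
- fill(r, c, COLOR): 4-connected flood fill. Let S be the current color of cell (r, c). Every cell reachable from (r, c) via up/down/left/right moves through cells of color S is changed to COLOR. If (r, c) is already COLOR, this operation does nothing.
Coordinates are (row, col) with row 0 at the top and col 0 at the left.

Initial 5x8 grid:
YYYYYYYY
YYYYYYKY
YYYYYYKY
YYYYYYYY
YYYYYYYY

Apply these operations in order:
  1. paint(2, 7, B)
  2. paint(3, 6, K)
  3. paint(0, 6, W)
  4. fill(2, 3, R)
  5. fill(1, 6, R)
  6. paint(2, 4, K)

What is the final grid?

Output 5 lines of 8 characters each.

Answer: RRRRRRWY
RRRRRRRY
RRRRKRRB
RRRRRRRR
RRRRRRRR

Derivation:
After op 1 paint(2,7,B):
YYYYYYYY
YYYYYYKY
YYYYYYKB
YYYYYYYY
YYYYYYYY
After op 2 paint(3,6,K):
YYYYYYYY
YYYYYYKY
YYYYYYKB
YYYYYYKY
YYYYYYYY
After op 3 paint(0,6,W):
YYYYYYWY
YYYYYYKY
YYYYYYKB
YYYYYYKY
YYYYYYYY
After op 4 fill(2,3,R) [33 cells changed]:
RRRRRRWY
RRRRRRKY
RRRRRRKB
RRRRRRKR
RRRRRRRR
After op 5 fill(1,6,R) [3 cells changed]:
RRRRRRWY
RRRRRRRY
RRRRRRRB
RRRRRRRR
RRRRRRRR
After op 6 paint(2,4,K):
RRRRRRWY
RRRRRRRY
RRRRKRRB
RRRRRRRR
RRRRRRRR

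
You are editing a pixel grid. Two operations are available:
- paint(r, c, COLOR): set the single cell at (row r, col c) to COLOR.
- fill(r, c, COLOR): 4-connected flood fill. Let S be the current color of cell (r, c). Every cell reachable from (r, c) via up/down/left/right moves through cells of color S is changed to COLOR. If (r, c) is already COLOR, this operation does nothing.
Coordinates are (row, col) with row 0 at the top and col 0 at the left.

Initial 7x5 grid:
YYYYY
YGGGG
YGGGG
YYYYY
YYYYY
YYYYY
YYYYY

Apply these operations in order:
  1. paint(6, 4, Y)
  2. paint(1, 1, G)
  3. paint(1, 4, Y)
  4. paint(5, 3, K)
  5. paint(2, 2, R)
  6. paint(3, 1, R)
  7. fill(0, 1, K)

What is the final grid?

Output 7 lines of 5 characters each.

After op 1 paint(6,4,Y):
YYYYY
YGGGG
YGGGG
YYYYY
YYYYY
YYYYY
YYYYY
After op 2 paint(1,1,G):
YYYYY
YGGGG
YGGGG
YYYYY
YYYYY
YYYYY
YYYYY
After op 3 paint(1,4,Y):
YYYYY
YGGGY
YGGGG
YYYYY
YYYYY
YYYYY
YYYYY
After op 4 paint(5,3,K):
YYYYY
YGGGY
YGGGG
YYYYY
YYYYY
YYYKY
YYYYY
After op 5 paint(2,2,R):
YYYYY
YGGGY
YGRGG
YYYYY
YYYYY
YYYKY
YYYYY
After op 6 paint(3,1,R):
YYYYY
YGGGY
YGRGG
YRYYY
YYYYY
YYYKY
YYYYY
After op 7 fill(0,1,K) [26 cells changed]:
KKKKK
KGGGK
KGRGG
KRKKK
KKKKK
KKKKK
KKKKK

Answer: KKKKK
KGGGK
KGRGG
KRKKK
KKKKK
KKKKK
KKKKK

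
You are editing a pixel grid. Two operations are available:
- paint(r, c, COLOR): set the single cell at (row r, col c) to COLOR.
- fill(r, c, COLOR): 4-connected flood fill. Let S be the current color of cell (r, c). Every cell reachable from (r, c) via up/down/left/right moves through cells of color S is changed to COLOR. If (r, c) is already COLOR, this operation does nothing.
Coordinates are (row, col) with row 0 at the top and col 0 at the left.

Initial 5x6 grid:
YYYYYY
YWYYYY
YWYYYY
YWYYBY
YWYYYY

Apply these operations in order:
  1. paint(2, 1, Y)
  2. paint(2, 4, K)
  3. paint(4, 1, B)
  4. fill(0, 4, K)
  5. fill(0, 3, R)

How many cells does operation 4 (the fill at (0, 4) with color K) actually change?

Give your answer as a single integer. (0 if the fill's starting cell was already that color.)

Answer: 25

Derivation:
After op 1 paint(2,1,Y):
YYYYYY
YWYYYY
YYYYYY
YWYYBY
YWYYYY
After op 2 paint(2,4,K):
YYYYYY
YWYYYY
YYYYKY
YWYYBY
YWYYYY
After op 3 paint(4,1,B):
YYYYYY
YWYYYY
YYYYKY
YWYYBY
YBYYYY
After op 4 fill(0,4,K) [25 cells changed]:
KKKKKK
KWKKKK
KKKKKK
KWKKBK
KBKKKK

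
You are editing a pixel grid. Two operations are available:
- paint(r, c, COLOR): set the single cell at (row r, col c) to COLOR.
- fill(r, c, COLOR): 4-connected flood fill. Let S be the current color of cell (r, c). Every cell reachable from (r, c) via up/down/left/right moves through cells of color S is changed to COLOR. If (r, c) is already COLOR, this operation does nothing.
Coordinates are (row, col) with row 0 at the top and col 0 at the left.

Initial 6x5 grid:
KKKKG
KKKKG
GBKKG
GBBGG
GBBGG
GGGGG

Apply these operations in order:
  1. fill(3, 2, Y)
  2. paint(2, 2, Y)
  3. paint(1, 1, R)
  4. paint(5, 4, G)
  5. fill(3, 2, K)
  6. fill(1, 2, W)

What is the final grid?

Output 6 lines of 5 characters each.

Answer: WWWWG
WRWWG
GWWWG
GWWGG
GWWGG
GGGGG

Derivation:
After op 1 fill(3,2,Y) [5 cells changed]:
KKKKG
KKKKG
GYKKG
GYYGG
GYYGG
GGGGG
After op 2 paint(2,2,Y):
KKKKG
KKKKG
GYYKG
GYYGG
GYYGG
GGGGG
After op 3 paint(1,1,R):
KKKKG
KRKKG
GYYKG
GYYGG
GYYGG
GGGGG
After op 4 paint(5,4,G):
KKKKG
KRKKG
GYYKG
GYYGG
GYYGG
GGGGG
After op 5 fill(3,2,K) [6 cells changed]:
KKKKG
KRKKG
GKKKG
GKKGG
GKKGG
GGGGG
After op 6 fill(1,2,W) [14 cells changed]:
WWWWG
WRWWG
GWWWG
GWWGG
GWWGG
GGGGG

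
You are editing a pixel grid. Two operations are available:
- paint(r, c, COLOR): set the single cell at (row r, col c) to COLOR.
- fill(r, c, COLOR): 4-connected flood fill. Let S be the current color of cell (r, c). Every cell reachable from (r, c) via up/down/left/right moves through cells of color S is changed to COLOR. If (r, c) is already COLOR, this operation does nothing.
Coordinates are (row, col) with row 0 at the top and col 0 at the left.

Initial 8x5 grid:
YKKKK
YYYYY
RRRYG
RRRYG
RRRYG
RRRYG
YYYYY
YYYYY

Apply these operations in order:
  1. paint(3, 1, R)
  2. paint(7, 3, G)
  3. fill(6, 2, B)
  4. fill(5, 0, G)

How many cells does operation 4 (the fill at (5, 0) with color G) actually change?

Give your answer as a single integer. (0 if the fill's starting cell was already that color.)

Answer: 12

Derivation:
After op 1 paint(3,1,R):
YKKKK
YYYYY
RRRYG
RRRYG
RRRYG
RRRYG
YYYYY
YYYYY
After op 2 paint(7,3,G):
YKKKK
YYYYY
RRRYG
RRRYG
RRRYG
RRRYG
YYYYY
YYYGY
After op 3 fill(6,2,B) [19 cells changed]:
BKKKK
BBBBB
RRRBG
RRRBG
RRRBG
RRRBG
BBBBB
BBBGB
After op 4 fill(5,0,G) [12 cells changed]:
BKKKK
BBBBB
GGGBG
GGGBG
GGGBG
GGGBG
BBBBB
BBBGB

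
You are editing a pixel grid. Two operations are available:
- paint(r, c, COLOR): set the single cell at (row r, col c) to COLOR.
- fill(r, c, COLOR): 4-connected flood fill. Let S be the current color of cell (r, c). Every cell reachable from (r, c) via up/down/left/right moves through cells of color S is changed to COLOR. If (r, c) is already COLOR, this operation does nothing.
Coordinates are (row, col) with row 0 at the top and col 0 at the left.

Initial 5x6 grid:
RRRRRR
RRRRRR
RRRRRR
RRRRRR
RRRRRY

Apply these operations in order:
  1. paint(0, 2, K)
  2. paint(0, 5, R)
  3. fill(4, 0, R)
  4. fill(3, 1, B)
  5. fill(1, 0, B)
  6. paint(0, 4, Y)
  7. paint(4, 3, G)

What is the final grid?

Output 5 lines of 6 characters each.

Answer: BBKBYB
BBBBBB
BBBBBB
BBBBBB
BBBGBY

Derivation:
After op 1 paint(0,2,K):
RRKRRR
RRRRRR
RRRRRR
RRRRRR
RRRRRY
After op 2 paint(0,5,R):
RRKRRR
RRRRRR
RRRRRR
RRRRRR
RRRRRY
After op 3 fill(4,0,R) [0 cells changed]:
RRKRRR
RRRRRR
RRRRRR
RRRRRR
RRRRRY
After op 4 fill(3,1,B) [28 cells changed]:
BBKBBB
BBBBBB
BBBBBB
BBBBBB
BBBBBY
After op 5 fill(1,0,B) [0 cells changed]:
BBKBBB
BBBBBB
BBBBBB
BBBBBB
BBBBBY
After op 6 paint(0,4,Y):
BBKBYB
BBBBBB
BBBBBB
BBBBBB
BBBBBY
After op 7 paint(4,3,G):
BBKBYB
BBBBBB
BBBBBB
BBBBBB
BBBGBY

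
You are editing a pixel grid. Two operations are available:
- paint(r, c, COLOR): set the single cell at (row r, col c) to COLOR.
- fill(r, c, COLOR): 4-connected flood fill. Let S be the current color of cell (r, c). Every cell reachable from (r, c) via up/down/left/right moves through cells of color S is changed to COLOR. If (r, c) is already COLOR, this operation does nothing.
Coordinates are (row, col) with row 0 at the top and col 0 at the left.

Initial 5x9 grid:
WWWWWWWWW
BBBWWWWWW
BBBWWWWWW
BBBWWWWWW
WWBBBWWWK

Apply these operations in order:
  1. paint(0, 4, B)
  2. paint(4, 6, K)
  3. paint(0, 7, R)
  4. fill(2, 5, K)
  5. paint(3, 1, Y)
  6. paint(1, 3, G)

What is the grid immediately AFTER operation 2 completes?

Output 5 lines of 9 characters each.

After op 1 paint(0,4,B):
WWWWBWWWW
BBBWWWWWW
BBBWWWWWW
BBBWWWWWW
WWBBBWWWK
After op 2 paint(4,6,K):
WWWWBWWWW
BBBWWWWWW
BBBWWWWWW
BBBWWWWWW
WWBBBWKWK

Answer: WWWWBWWWW
BBBWWWWWW
BBBWWWWWW
BBBWWWWWW
WWBBBWKWK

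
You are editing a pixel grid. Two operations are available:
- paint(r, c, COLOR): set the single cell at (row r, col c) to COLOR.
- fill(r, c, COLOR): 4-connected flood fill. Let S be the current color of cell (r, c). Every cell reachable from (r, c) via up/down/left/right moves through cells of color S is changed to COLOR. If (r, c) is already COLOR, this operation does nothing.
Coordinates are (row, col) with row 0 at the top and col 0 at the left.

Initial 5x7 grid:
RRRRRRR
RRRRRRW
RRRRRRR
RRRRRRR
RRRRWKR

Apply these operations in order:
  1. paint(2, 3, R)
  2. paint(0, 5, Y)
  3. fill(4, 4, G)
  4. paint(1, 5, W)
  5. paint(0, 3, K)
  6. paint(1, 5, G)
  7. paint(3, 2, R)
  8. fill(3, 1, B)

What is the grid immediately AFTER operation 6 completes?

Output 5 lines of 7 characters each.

Answer: RRRKRYR
RRRRRGW
RRRRRRR
RRRRRRR
RRRRGKR

Derivation:
After op 1 paint(2,3,R):
RRRRRRR
RRRRRRW
RRRRRRR
RRRRRRR
RRRRWKR
After op 2 paint(0,5,Y):
RRRRRYR
RRRRRRW
RRRRRRR
RRRRRRR
RRRRWKR
After op 3 fill(4,4,G) [1 cells changed]:
RRRRRYR
RRRRRRW
RRRRRRR
RRRRRRR
RRRRGKR
After op 4 paint(1,5,W):
RRRRRYR
RRRRRWW
RRRRRRR
RRRRRRR
RRRRGKR
After op 5 paint(0,3,K):
RRRKRYR
RRRRRWW
RRRRRRR
RRRRRRR
RRRRGKR
After op 6 paint(1,5,G):
RRRKRYR
RRRRRGW
RRRRRRR
RRRRRRR
RRRRGKR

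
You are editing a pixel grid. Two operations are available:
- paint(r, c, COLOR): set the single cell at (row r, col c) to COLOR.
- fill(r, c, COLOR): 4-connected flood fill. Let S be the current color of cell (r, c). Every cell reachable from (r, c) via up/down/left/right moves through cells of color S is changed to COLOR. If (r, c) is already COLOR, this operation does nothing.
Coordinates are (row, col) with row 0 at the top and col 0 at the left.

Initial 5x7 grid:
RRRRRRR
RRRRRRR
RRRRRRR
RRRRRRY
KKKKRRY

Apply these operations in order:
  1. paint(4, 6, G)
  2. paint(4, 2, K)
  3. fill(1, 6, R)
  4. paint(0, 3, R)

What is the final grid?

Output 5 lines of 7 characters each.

After op 1 paint(4,6,G):
RRRRRRR
RRRRRRR
RRRRRRR
RRRRRRY
KKKKRRG
After op 2 paint(4,2,K):
RRRRRRR
RRRRRRR
RRRRRRR
RRRRRRY
KKKKRRG
After op 3 fill(1,6,R) [0 cells changed]:
RRRRRRR
RRRRRRR
RRRRRRR
RRRRRRY
KKKKRRG
After op 4 paint(0,3,R):
RRRRRRR
RRRRRRR
RRRRRRR
RRRRRRY
KKKKRRG

Answer: RRRRRRR
RRRRRRR
RRRRRRR
RRRRRRY
KKKKRRG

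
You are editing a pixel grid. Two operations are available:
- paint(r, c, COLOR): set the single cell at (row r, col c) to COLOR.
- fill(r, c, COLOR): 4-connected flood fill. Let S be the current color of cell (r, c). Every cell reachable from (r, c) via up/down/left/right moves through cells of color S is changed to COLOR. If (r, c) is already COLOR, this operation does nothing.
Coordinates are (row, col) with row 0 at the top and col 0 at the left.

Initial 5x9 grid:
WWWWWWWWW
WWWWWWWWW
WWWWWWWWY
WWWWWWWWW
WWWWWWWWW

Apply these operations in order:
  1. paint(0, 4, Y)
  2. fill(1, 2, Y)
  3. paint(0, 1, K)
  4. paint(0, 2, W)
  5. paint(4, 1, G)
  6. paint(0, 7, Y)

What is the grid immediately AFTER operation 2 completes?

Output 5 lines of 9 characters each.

After op 1 paint(0,4,Y):
WWWWYWWWW
WWWWWWWWW
WWWWWWWWY
WWWWWWWWW
WWWWWWWWW
After op 2 fill(1,2,Y) [43 cells changed]:
YYYYYYYYY
YYYYYYYYY
YYYYYYYYY
YYYYYYYYY
YYYYYYYYY

Answer: YYYYYYYYY
YYYYYYYYY
YYYYYYYYY
YYYYYYYYY
YYYYYYYYY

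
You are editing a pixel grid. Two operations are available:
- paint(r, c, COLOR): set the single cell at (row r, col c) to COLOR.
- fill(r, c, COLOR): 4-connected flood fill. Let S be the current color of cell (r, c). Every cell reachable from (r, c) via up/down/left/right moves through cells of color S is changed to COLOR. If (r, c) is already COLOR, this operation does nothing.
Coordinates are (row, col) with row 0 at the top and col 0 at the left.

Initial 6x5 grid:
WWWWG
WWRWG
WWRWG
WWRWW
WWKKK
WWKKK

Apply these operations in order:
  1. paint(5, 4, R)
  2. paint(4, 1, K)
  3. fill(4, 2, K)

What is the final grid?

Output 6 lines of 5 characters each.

After op 1 paint(5,4,R):
WWWWG
WWRWG
WWRWG
WWRWW
WWKKK
WWKKR
After op 2 paint(4,1,K):
WWWWG
WWRWG
WWRWG
WWRWW
WKKKK
WWKKR
After op 3 fill(4,2,K) [0 cells changed]:
WWWWG
WWRWG
WWRWG
WWRWW
WKKKK
WWKKR

Answer: WWWWG
WWRWG
WWRWG
WWRWW
WKKKK
WWKKR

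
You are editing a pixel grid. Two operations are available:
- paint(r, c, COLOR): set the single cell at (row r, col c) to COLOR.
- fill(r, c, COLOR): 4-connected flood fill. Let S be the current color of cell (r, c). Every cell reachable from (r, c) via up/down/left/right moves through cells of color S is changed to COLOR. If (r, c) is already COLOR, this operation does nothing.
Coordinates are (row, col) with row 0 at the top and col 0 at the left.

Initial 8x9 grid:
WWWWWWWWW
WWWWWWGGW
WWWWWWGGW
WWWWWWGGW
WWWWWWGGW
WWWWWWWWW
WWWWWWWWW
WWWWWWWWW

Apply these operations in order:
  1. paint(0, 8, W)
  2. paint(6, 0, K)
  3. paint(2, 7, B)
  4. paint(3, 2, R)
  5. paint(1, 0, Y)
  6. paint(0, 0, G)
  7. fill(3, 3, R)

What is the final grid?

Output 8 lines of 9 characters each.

After op 1 paint(0,8,W):
WWWWWWWWW
WWWWWWGGW
WWWWWWGGW
WWWWWWGGW
WWWWWWGGW
WWWWWWWWW
WWWWWWWWW
WWWWWWWWW
After op 2 paint(6,0,K):
WWWWWWWWW
WWWWWWGGW
WWWWWWGGW
WWWWWWGGW
WWWWWWGGW
WWWWWWWWW
KWWWWWWWW
WWWWWWWWW
After op 3 paint(2,7,B):
WWWWWWWWW
WWWWWWGGW
WWWWWWGBW
WWWWWWGGW
WWWWWWGGW
WWWWWWWWW
KWWWWWWWW
WWWWWWWWW
After op 4 paint(3,2,R):
WWWWWWWWW
WWWWWWGGW
WWWWWWGBW
WWRWWWGGW
WWWWWWGGW
WWWWWWWWW
KWWWWWWWW
WWWWWWWWW
After op 5 paint(1,0,Y):
WWWWWWWWW
YWWWWWGGW
WWWWWWGBW
WWRWWWGGW
WWWWWWGGW
WWWWWWWWW
KWWWWWWWW
WWWWWWWWW
After op 6 paint(0,0,G):
GWWWWWWWW
YWWWWWGGW
WWWWWWGBW
WWRWWWGGW
WWWWWWGGW
WWWWWWWWW
KWWWWWWWW
WWWWWWWWW
After op 7 fill(3,3,R) [60 cells changed]:
GRRRRRRRR
YRRRRRGGR
RRRRRRGBR
RRRRRRGGR
RRRRRRGGR
RRRRRRRRR
KRRRRRRRR
RRRRRRRRR

Answer: GRRRRRRRR
YRRRRRGGR
RRRRRRGBR
RRRRRRGGR
RRRRRRGGR
RRRRRRRRR
KRRRRRRRR
RRRRRRRRR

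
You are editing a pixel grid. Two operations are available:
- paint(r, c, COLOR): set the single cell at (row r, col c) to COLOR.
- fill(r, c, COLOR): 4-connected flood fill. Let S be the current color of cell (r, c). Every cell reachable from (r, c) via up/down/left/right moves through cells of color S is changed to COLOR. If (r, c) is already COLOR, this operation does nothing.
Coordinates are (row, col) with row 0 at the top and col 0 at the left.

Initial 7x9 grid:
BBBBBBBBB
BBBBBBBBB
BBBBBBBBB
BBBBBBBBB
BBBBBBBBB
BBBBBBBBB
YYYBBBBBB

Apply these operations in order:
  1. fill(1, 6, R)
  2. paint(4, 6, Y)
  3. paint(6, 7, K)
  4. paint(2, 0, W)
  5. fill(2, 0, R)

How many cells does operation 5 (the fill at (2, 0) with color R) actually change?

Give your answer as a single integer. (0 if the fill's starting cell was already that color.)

Answer: 1

Derivation:
After op 1 fill(1,6,R) [60 cells changed]:
RRRRRRRRR
RRRRRRRRR
RRRRRRRRR
RRRRRRRRR
RRRRRRRRR
RRRRRRRRR
YYYRRRRRR
After op 2 paint(4,6,Y):
RRRRRRRRR
RRRRRRRRR
RRRRRRRRR
RRRRRRRRR
RRRRRRYRR
RRRRRRRRR
YYYRRRRRR
After op 3 paint(6,7,K):
RRRRRRRRR
RRRRRRRRR
RRRRRRRRR
RRRRRRRRR
RRRRRRYRR
RRRRRRRRR
YYYRRRRKR
After op 4 paint(2,0,W):
RRRRRRRRR
RRRRRRRRR
WRRRRRRRR
RRRRRRRRR
RRRRRRYRR
RRRRRRRRR
YYYRRRRKR
After op 5 fill(2,0,R) [1 cells changed]:
RRRRRRRRR
RRRRRRRRR
RRRRRRRRR
RRRRRRRRR
RRRRRRYRR
RRRRRRRRR
YYYRRRRKR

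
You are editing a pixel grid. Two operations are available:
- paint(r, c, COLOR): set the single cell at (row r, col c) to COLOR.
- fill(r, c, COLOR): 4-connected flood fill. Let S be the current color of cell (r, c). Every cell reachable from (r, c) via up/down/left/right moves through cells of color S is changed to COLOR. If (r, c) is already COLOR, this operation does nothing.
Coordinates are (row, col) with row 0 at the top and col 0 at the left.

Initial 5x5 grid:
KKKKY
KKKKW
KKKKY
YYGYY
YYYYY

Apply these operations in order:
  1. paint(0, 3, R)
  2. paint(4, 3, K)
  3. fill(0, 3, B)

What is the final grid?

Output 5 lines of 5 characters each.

Answer: KKKBY
KKKKW
KKKKY
YYGYY
YYYKY

Derivation:
After op 1 paint(0,3,R):
KKKRY
KKKKW
KKKKY
YYGYY
YYYYY
After op 2 paint(4,3,K):
KKKRY
KKKKW
KKKKY
YYGYY
YYYKY
After op 3 fill(0,3,B) [1 cells changed]:
KKKBY
KKKKW
KKKKY
YYGYY
YYYKY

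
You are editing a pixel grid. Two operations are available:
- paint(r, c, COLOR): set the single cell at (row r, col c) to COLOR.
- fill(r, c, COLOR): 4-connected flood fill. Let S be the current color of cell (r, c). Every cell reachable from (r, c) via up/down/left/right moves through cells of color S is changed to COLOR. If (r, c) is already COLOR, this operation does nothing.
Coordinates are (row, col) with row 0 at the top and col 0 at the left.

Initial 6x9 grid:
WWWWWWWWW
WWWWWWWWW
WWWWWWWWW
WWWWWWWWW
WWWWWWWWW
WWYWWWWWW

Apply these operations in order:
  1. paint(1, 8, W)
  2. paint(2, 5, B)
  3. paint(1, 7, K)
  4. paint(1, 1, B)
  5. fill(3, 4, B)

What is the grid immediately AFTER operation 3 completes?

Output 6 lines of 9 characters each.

Answer: WWWWWWWWW
WWWWWWWKW
WWWWWBWWW
WWWWWWWWW
WWWWWWWWW
WWYWWWWWW

Derivation:
After op 1 paint(1,8,W):
WWWWWWWWW
WWWWWWWWW
WWWWWWWWW
WWWWWWWWW
WWWWWWWWW
WWYWWWWWW
After op 2 paint(2,5,B):
WWWWWWWWW
WWWWWWWWW
WWWWWBWWW
WWWWWWWWW
WWWWWWWWW
WWYWWWWWW
After op 3 paint(1,7,K):
WWWWWWWWW
WWWWWWWKW
WWWWWBWWW
WWWWWWWWW
WWWWWWWWW
WWYWWWWWW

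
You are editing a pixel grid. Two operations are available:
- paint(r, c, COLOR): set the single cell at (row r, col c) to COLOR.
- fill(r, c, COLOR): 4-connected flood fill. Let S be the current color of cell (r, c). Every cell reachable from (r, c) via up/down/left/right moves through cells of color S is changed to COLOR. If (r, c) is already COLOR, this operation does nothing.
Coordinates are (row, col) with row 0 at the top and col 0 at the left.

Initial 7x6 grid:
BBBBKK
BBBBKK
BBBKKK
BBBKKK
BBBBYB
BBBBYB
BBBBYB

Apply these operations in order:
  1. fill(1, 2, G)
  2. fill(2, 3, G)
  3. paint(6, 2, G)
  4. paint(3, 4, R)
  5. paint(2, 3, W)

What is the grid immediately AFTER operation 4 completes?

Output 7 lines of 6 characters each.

After op 1 fill(1,2,G) [26 cells changed]:
GGGGKK
GGGGKK
GGGKKK
GGGKKK
GGGGYB
GGGGYB
GGGGYB
After op 2 fill(2,3,G) [10 cells changed]:
GGGGGG
GGGGGG
GGGGGG
GGGGGG
GGGGYB
GGGGYB
GGGGYB
After op 3 paint(6,2,G):
GGGGGG
GGGGGG
GGGGGG
GGGGGG
GGGGYB
GGGGYB
GGGGYB
After op 4 paint(3,4,R):
GGGGGG
GGGGGG
GGGGGG
GGGGRG
GGGGYB
GGGGYB
GGGGYB

Answer: GGGGGG
GGGGGG
GGGGGG
GGGGRG
GGGGYB
GGGGYB
GGGGYB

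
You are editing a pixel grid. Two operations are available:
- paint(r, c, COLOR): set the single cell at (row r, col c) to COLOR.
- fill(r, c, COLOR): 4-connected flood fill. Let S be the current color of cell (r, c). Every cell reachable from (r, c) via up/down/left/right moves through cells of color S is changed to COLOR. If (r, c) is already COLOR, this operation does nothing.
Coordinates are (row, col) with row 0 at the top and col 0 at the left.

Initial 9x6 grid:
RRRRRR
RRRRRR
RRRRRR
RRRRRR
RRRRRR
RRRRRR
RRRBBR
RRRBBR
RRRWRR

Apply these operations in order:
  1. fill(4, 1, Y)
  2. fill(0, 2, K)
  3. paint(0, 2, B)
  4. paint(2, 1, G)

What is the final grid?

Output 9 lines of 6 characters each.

After op 1 fill(4,1,Y) [49 cells changed]:
YYYYYY
YYYYYY
YYYYYY
YYYYYY
YYYYYY
YYYYYY
YYYBBY
YYYBBY
YYYWYY
After op 2 fill(0,2,K) [49 cells changed]:
KKKKKK
KKKKKK
KKKKKK
KKKKKK
KKKKKK
KKKKKK
KKKBBK
KKKBBK
KKKWKK
After op 3 paint(0,2,B):
KKBKKK
KKKKKK
KKKKKK
KKKKKK
KKKKKK
KKKKKK
KKKBBK
KKKBBK
KKKWKK
After op 4 paint(2,1,G):
KKBKKK
KKKKKK
KGKKKK
KKKKKK
KKKKKK
KKKKKK
KKKBBK
KKKBBK
KKKWKK

Answer: KKBKKK
KKKKKK
KGKKKK
KKKKKK
KKKKKK
KKKKKK
KKKBBK
KKKBBK
KKKWKK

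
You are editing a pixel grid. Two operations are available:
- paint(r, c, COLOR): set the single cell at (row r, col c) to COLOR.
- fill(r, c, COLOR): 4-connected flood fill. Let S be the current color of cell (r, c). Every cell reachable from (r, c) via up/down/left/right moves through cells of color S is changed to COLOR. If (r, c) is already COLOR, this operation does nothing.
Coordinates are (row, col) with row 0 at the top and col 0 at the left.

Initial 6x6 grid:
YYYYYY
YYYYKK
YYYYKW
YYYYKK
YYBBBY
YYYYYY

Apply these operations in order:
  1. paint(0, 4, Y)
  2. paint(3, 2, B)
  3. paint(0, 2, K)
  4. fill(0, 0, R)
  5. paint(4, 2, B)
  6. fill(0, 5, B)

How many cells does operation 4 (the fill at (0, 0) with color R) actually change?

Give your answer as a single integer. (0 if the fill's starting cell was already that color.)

Answer: 25

Derivation:
After op 1 paint(0,4,Y):
YYYYYY
YYYYKK
YYYYKW
YYYYKK
YYBBBY
YYYYYY
After op 2 paint(3,2,B):
YYYYYY
YYYYKK
YYYYKW
YYBYKK
YYBBBY
YYYYYY
After op 3 paint(0,2,K):
YYKYYY
YYYYKK
YYYYKW
YYBYKK
YYBBBY
YYYYYY
After op 4 fill(0,0,R) [25 cells changed]:
RRKRRR
RRRRKK
RRRRKW
RRBRKK
RRBBBR
RRRRRR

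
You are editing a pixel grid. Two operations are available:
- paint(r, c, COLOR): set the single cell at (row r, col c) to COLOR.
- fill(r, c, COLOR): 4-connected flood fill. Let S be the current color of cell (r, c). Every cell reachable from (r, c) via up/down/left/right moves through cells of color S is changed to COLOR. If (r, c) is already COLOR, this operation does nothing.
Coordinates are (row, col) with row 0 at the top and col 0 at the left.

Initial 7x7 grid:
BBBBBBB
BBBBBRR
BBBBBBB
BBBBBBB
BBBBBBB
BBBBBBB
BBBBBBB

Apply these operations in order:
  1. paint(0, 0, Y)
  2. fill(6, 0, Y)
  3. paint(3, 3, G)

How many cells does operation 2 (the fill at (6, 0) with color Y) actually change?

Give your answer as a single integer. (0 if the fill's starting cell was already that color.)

Answer: 46

Derivation:
After op 1 paint(0,0,Y):
YBBBBBB
BBBBBRR
BBBBBBB
BBBBBBB
BBBBBBB
BBBBBBB
BBBBBBB
After op 2 fill(6,0,Y) [46 cells changed]:
YYYYYYY
YYYYYRR
YYYYYYY
YYYYYYY
YYYYYYY
YYYYYYY
YYYYYYY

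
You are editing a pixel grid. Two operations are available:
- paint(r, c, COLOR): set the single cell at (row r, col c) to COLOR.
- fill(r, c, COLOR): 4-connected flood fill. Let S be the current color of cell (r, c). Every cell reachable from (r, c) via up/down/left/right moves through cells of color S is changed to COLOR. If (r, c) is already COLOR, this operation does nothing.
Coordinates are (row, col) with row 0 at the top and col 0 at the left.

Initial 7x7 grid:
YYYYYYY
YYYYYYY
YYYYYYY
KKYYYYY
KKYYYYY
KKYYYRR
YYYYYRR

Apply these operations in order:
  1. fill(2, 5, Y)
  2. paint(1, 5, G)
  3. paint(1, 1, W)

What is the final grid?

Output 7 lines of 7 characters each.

After op 1 fill(2,5,Y) [0 cells changed]:
YYYYYYY
YYYYYYY
YYYYYYY
KKYYYYY
KKYYYYY
KKYYYRR
YYYYYRR
After op 2 paint(1,5,G):
YYYYYYY
YYYYYGY
YYYYYYY
KKYYYYY
KKYYYYY
KKYYYRR
YYYYYRR
After op 3 paint(1,1,W):
YYYYYYY
YWYYYGY
YYYYYYY
KKYYYYY
KKYYYYY
KKYYYRR
YYYYYRR

Answer: YYYYYYY
YWYYYGY
YYYYYYY
KKYYYYY
KKYYYYY
KKYYYRR
YYYYYRR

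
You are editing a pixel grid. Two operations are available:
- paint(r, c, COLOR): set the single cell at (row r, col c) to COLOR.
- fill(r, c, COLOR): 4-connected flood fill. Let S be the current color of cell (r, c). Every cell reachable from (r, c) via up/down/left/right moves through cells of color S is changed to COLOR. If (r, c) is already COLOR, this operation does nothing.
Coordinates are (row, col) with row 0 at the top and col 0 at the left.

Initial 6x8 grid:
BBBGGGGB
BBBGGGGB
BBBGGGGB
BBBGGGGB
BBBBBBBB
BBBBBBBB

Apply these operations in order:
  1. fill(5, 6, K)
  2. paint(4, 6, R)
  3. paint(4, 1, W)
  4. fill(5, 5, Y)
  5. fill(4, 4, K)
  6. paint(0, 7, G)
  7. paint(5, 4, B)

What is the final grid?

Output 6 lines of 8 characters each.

After op 1 fill(5,6,K) [32 cells changed]:
KKKGGGGK
KKKGGGGK
KKKGGGGK
KKKGGGGK
KKKKKKKK
KKKKKKKK
After op 2 paint(4,6,R):
KKKGGGGK
KKKGGGGK
KKKGGGGK
KKKGGGGK
KKKKKKRK
KKKKKKKK
After op 3 paint(4,1,W):
KKKGGGGK
KKKGGGGK
KKKGGGGK
KKKGGGGK
KWKKKKRK
KKKKKKKK
After op 4 fill(5,5,Y) [30 cells changed]:
YYYGGGGY
YYYGGGGY
YYYGGGGY
YYYGGGGY
YWYYYYRY
YYYYYYYY
After op 5 fill(4,4,K) [30 cells changed]:
KKKGGGGK
KKKGGGGK
KKKGGGGK
KKKGGGGK
KWKKKKRK
KKKKKKKK
After op 6 paint(0,7,G):
KKKGGGGG
KKKGGGGK
KKKGGGGK
KKKGGGGK
KWKKKKRK
KKKKKKKK
After op 7 paint(5,4,B):
KKKGGGGG
KKKGGGGK
KKKGGGGK
KKKGGGGK
KWKKKKRK
KKKKBKKK

Answer: KKKGGGGG
KKKGGGGK
KKKGGGGK
KKKGGGGK
KWKKKKRK
KKKKBKKK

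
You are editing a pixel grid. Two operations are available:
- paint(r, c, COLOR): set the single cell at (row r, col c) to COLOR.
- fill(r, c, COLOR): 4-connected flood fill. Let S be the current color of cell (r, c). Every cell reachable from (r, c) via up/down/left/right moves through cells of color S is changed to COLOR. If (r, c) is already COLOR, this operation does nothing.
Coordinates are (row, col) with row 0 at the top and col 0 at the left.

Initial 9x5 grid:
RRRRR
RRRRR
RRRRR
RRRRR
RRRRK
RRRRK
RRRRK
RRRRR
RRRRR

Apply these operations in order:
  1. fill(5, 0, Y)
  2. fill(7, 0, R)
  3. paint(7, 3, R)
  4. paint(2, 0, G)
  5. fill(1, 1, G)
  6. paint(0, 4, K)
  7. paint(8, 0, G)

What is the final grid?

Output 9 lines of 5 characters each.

After op 1 fill(5,0,Y) [42 cells changed]:
YYYYY
YYYYY
YYYYY
YYYYY
YYYYK
YYYYK
YYYYK
YYYYY
YYYYY
After op 2 fill(7,0,R) [42 cells changed]:
RRRRR
RRRRR
RRRRR
RRRRR
RRRRK
RRRRK
RRRRK
RRRRR
RRRRR
After op 3 paint(7,3,R):
RRRRR
RRRRR
RRRRR
RRRRR
RRRRK
RRRRK
RRRRK
RRRRR
RRRRR
After op 4 paint(2,0,G):
RRRRR
RRRRR
GRRRR
RRRRR
RRRRK
RRRRK
RRRRK
RRRRR
RRRRR
After op 5 fill(1,1,G) [41 cells changed]:
GGGGG
GGGGG
GGGGG
GGGGG
GGGGK
GGGGK
GGGGK
GGGGG
GGGGG
After op 6 paint(0,4,K):
GGGGK
GGGGG
GGGGG
GGGGG
GGGGK
GGGGK
GGGGK
GGGGG
GGGGG
After op 7 paint(8,0,G):
GGGGK
GGGGG
GGGGG
GGGGG
GGGGK
GGGGK
GGGGK
GGGGG
GGGGG

Answer: GGGGK
GGGGG
GGGGG
GGGGG
GGGGK
GGGGK
GGGGK
GGGGG
GGGGG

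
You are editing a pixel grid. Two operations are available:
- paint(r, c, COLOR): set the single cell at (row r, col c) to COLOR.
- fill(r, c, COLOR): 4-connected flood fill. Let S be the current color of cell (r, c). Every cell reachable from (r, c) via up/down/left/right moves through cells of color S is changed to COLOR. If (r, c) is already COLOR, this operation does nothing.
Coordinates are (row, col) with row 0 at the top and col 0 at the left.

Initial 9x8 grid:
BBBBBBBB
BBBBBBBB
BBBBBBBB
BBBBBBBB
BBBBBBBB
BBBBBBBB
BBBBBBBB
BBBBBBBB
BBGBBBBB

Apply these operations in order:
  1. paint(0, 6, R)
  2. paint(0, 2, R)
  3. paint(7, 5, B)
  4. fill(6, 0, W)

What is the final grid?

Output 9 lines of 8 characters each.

After op 1 paint(0,6,R):
BBBBBBRB
BBBBBBBB
BBBBBBBB
BBBBBBBB
BBBBBBBB
BBBBBBBB
BBBBBBBB
BBBBBBBB
BBGBBBBB
After op 2 paint(0,2,R):
BBRBBBRB
BBBBBBBB
BBBBBBBB
BBBBBBBB
BBBBBBBB
BBBBBBBB
BBBBBBBB
BBBBBBBB
BBGBBBBB
After op 3 paint(7,5,B):
BBRBBBRB
BBBBBBBB
BBBBBBBB
BBBBBBBB
BBBBBBBB
BBBBBBBB
BBBBBBBB
BBBBBBBB
BBGBBBBB
After op 4 fill(6,0,W) [69 cells changed]:
WWRWWWRW
WWWWWWWW
WWWWWWWW
WWWWWWWW
WWWWWWWW
WWWWWWWW
WWWWWWWW
WWWWWWWW
WWGWWWWW

Answer: WWRWWWRW
WWWWWWWW
WWWWWWWW
WWWWWWWW
WWWWWWWW
WWWWWWWW
WWWWWWWW
WWWWWWWW
WWGWWWWW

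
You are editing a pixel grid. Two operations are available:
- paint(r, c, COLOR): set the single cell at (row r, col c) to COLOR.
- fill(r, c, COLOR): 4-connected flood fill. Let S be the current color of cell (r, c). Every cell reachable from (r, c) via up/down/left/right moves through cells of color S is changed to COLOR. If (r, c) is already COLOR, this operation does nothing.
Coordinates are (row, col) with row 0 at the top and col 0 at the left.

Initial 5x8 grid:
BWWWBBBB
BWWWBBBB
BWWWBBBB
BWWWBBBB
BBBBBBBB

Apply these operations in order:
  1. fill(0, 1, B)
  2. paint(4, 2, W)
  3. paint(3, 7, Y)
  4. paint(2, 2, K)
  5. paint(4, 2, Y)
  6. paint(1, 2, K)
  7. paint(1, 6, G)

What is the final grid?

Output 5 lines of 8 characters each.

Answer: BBBBBBBB
BBKBBBGB
BBKBBBBB
BBBBBBBY
BBYBBBBB

Derivation:
After op 1 fill(0,1,B) [12 cells changed]:
BBBBBBBB
BBBBBBBB
BBBBBBBB
BBBBBBBB
BBBBBBBB
After op 2 paint(4,2,W):
BBBBBBBB
BBBBBBBB
BBBBBBBB
BBBBBBBB
BBWBBBBB
After op 3 paint(3,7,Y):
BBBBBBBB
BBBBBBBB
BBBBBBBB
BBBBBBBY
BBWBBBBB
After op 4 paint(2,2,K):
BBBBBBBB
BBBBBBBB
BBKBBBBB
BBBBBBBY
BBWBBBBB
After op 5 paint(4,2,Y):
BBBBBBBB
BBBBBBBB
BBKBBBBB
BBBBBBBY
BBYBBBBB
After op 6 paint(1,2,K):
BBBBBBBB
BBKBBBBB
BBKBBBBB
BBBBBBBY
BBYBBBBB
After op 7 paint(1,6,G):
BBBBBBBB
BBKBBBGB
BBKBBBBB
BBBBBBBY
BBYBBBBB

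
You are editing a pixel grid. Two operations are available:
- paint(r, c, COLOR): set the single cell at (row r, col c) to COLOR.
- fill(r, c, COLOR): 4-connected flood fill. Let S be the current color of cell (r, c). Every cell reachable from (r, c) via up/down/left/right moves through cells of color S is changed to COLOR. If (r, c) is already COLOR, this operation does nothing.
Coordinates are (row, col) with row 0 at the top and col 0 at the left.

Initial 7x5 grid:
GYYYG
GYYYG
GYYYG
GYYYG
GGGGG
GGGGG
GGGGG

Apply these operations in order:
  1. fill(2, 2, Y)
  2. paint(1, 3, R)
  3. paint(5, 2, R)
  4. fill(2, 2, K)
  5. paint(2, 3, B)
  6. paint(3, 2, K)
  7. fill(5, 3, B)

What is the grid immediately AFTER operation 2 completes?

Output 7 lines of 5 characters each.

Answer: GYYYG
GYYRG
GYYYG
GYYYG
GGGGG
GGGGG
GGGGG

Derivation:
After op 1 fill(2,2,Y) [0 cells changed]:
GYYYG
GYYYG
GYYYG
GYYYG
GGGGG
GGGGG
GGGGG
After op 2 paint(1,3,R):
GYYYG
GYYRG
GYYYG
GYYYG
GGGGG
GGGGG
GGGGG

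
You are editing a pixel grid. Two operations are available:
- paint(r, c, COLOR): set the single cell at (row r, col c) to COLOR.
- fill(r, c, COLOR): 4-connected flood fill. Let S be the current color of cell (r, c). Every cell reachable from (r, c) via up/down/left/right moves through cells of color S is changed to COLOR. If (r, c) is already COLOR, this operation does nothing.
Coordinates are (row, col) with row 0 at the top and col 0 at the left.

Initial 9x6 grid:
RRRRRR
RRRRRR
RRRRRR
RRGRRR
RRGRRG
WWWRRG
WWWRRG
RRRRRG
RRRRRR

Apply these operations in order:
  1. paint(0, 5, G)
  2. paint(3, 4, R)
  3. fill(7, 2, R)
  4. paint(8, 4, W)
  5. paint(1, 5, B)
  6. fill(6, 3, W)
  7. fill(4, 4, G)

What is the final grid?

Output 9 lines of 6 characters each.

Answer: GGGGGG
GGGGGB
GGGGGG
GGGGGG
GGGGGG
GGGGGG
GGGGGG
GGGGGG
GGGGGR

Derivation:
After op 1 paint(0,5,G):
RRRRRG
RRRRRR
RRRRRR
RRGRRR
RRGRRG
WWWRRG
WWWRRG
RRRRRG
RRRRRR
After op 2 paint(3,4,R):
RRRRRG
RRRRRR
RRRRRR
RRGRRR
RRGRRG
WWWRRG
WWWRRG
RRRRRG
RRRRRR
After op 3 fill(7,2,R) [0 cells changed]:
RRRRRG
RRRRRR
RRRRRR
RRGRRR
RRGRRG
WWWRRG
WWWRRG
RRRRRG
RRRRRR
After op 4 paint(8,4,W):
RRRRRG
RRRRRR
RRRRRR
RRGRRR
RRGRRG
WWWRRG
WWWRRG
RRRRRG
RRRRWR
After op 5 paint(1,5,B):
RRRRRG
RRRRRB
RRRRRR
RRGRRR
RRGRRG
WWWRRG
WWWRRG
RRRRRG
RRRRWR
After op 6 fill(6,3,W) [38 cells changed]:
WWWWWG
WWWWWB
WWWWWW
WWGWWW
WWGWWG
WWWWWG
WWWWWG
WWWWWG
WWWWWR
After op 7 fill(4,4,G) [45 cells changed]:
GGGGGG
GGGGGB
GGGGGG
GGGGGG
GGGGGG
GGGGGG
GGGGGG
GGGGGG
GGGGGR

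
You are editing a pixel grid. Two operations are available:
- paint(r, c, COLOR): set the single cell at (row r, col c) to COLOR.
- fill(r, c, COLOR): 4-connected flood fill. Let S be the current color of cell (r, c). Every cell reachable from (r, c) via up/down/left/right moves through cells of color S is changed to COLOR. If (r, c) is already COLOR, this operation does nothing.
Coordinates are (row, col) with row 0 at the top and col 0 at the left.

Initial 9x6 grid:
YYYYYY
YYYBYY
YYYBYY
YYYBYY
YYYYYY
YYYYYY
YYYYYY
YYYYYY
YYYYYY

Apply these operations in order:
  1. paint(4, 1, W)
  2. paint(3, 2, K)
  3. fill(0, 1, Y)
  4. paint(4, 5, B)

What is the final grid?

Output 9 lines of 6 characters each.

Answer: YYYYYY
YYYBYY
YYYBYY
YYKBYY
YWYYYB
YYYYYY
YYYYYY
YYYYYY
YYYYYY

Derivation:
After op 1 paint(4,1,W):
YYYYYY
YYYBYY
YYYBYY
YYYBYY
YWYYYY
YYYYYY
YYYYYY
YYYYYY
YYYYYY
After op 2 paint(3,2,K):
YYYYYY
YYYBYY
YYYBYY
YYKBYY
YWYYYY
YYYYYY
YYYYYY
YYYYYY
YYYYYY
After op 3 fill(0,1,Y) [0 cells changed]:
YYYYYY
YYYBYY
YYYBYY
YYKBYY
YWYYYY
YYYYYY
YYYYYY
YYYYYY
YYYYYY
After op 4 paint(4,5,B):
YYYYYY
YYYBYY
YYYBYY
YYKBYY
YWYYYB
YYYYYY
YYYYYY
YYYYYY
YYYYYY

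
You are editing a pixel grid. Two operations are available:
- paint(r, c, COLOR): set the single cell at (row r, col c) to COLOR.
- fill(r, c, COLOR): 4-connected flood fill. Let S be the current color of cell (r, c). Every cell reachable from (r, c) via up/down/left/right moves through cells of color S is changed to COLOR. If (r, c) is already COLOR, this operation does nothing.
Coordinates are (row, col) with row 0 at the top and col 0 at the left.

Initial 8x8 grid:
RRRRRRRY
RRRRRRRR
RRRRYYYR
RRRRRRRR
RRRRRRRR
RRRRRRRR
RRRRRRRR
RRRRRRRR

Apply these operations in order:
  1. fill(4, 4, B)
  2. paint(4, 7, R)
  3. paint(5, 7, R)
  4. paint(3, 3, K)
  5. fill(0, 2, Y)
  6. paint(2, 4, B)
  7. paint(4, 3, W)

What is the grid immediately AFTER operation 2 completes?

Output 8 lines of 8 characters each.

Answer: BBBBBBBY
BBBBBBBB
BBBBYYYB
BBBBBBBB
BBBBBBBR
BBBBBBBB
BBBBBBBB
BBBBBBBB

Derivation:
After op 1 fill(4,4,B) [60 cells changed]:
BBBBBBBY
BBBBBBBB
BBBBYYYB
BBBBBBBB
BBBBBBBB
BBBBBBBB
BBBBBBBB
BBBBBBBB
After op 2 paint(4,7,R):
BBBBBBBY
BBBBBBBB
BBBBYYYB
BBBBBBBB
BBBBBBBR
BBBBBBBB
BBBBBBBB
BBBBBBBB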